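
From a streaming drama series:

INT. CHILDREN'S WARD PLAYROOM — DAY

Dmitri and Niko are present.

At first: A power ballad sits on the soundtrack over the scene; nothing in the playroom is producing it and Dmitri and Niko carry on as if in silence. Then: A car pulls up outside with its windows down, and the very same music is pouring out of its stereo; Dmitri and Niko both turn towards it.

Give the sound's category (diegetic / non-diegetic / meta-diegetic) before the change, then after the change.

non-diegetic, diegetic

Before the change: no in-world source exists and no character can hear it — underscore → non-diegetic.
After the change: the car stereo is now a real source in the story world and the characters hear it → diegetic.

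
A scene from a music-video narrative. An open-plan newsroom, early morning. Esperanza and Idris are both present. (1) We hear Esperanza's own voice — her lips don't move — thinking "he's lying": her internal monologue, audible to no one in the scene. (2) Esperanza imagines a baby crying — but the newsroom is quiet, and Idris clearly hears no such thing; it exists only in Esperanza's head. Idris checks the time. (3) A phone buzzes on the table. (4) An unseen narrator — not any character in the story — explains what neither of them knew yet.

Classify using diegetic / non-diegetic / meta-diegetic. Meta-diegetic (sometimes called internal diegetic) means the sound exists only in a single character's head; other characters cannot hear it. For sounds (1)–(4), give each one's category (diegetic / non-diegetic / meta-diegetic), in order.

meta-diegetic, meta-diegetic, diegetic, non-diegetic

(1) is meta-diegetic: Esperanza's thought-voice: a private mental sound no other character can hear.
(2) is meta-diegetic: subjective to Esperanza: the newsroom is silent and Idris hears nothing.
Sound (3): an in-world source (a phone); characters could hear it, so diegetic.
(4) is non-diegetic: commentary laid over the scene from outside the fiction.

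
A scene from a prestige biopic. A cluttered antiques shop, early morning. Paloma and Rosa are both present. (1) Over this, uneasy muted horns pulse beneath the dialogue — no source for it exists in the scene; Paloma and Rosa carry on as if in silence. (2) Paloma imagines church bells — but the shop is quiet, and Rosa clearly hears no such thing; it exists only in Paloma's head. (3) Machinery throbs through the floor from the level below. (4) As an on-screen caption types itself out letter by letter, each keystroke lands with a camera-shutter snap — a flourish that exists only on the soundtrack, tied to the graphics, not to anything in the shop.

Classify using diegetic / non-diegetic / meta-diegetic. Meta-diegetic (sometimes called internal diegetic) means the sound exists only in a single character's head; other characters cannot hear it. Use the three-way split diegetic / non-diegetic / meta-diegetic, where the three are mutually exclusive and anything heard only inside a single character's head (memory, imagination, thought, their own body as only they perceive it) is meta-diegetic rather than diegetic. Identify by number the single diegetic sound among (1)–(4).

Sound (1): nothing in the shop produces it and the characters don't hear it — pure soundtrack, so non-diegetic.
Sound (2): the sound is imagined by Paloma; nothing in the story world is producing it and Rosa can't hear it, so meta-diegetic.
Sound (3): it's the actual ambient sound of the location, so diegetic.
Sound (4): it accompanies on-screen graphics, not anything inside the story world, so non-diegetic.
Only (3) is diegetic.

3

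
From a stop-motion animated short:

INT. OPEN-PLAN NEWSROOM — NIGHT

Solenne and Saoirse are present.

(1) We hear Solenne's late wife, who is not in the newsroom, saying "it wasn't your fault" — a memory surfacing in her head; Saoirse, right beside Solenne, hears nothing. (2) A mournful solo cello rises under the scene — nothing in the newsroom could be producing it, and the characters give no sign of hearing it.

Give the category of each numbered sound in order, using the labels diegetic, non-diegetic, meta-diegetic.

meta-diegetic, non-diegetic

(1) it's Solenne's recollection rendered as sound; the other character can't hear it → meta-diegetic.
Sound (2): score with no on-screen or off-screen source; it exists for the audience alone, so non-diegetic.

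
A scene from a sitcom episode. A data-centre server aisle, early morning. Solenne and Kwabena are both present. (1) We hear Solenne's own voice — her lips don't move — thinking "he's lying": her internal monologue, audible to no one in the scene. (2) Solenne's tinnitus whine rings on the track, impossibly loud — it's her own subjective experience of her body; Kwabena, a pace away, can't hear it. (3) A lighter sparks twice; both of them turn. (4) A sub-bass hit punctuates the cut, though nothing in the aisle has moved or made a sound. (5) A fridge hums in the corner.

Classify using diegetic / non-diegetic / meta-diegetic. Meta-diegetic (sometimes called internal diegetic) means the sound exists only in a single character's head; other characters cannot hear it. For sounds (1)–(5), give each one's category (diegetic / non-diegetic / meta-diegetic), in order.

Sound (1): it's Solenne's unspoken thought, heard only by the audience via her subjectivity, so meta-diegetic.
(2) a subjective body sound — Solenne's private perception, inaudible to Kwabena → meta-diegetic.
(3) a lighter is a real object/event in the scene's world → diegetic.
Sound (4): nothing in the scene produces it; it's an accent added for the audience, so non-diegetic.
Sound (5): ambient/room sound belonging to the story's physical space, so diegetic.

meta-diegetic, meta-diegetic, diegetic, non-diegetic, diegetic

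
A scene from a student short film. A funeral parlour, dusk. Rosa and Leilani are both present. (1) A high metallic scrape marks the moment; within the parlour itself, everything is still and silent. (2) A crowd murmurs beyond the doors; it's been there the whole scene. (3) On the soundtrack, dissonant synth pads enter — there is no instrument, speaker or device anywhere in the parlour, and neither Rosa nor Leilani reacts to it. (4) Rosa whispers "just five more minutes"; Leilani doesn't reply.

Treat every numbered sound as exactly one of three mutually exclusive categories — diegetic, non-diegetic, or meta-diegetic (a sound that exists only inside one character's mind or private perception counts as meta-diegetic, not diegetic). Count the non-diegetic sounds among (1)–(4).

2

(1) is non-diegetic: it's a sound-design accent with no in-world source; no one in the scene can hear it.
(2) is diegetic: a crowd is part of the location's real environment.
(3) is non-diegetic: score with no on-screen or off-screen source; it exists for the audience alone.
(4) is diegetic: spoken by a character present in the story world.
So 2 of the 4 are non-diegetic: (1), (3).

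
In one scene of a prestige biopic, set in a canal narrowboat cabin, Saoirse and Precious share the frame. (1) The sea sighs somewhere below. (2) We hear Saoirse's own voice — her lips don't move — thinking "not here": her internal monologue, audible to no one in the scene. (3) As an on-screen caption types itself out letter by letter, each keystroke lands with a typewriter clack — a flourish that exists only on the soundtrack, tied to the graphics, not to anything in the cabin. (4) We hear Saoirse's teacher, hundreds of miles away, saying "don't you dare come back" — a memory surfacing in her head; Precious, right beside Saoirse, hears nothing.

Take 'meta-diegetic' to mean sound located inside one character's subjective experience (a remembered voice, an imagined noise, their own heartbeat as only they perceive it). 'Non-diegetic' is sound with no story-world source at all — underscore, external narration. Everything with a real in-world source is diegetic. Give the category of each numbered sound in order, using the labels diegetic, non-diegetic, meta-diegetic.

diegetic, meta-diegetic, non-diegetic, meta-diegetic

Sound (1): ambient/room sound belonging to the story's physical space, so diegetic.
(2) is meta-diegetic: internal monologue — inside Saoirse's mind, not spoken into the scene.
Sound (3): sound married to a title/caption — outside the diegesis by definition, so non-diegetic.
(4) is meta-diegetic: it's Saoirse's recollection rendered as sound; the other character can't hear it.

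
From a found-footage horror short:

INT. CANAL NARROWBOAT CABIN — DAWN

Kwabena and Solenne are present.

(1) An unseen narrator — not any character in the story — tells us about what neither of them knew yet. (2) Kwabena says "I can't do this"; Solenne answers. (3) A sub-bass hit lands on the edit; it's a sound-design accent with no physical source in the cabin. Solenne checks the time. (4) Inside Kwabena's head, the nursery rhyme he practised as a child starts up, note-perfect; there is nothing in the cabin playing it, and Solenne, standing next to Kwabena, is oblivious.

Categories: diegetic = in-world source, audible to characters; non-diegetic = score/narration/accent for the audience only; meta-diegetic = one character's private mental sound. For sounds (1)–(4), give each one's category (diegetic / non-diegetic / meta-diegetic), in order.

non-diegetic, diegetic, non-diegetic, meta-diegetic

(1) is non-diegetic: external voice-over — not a character, not heard by anyone in the scene.
(2) is diegetic: spoken by a character present in the story world.
(3) an editorial stinger — it belongs to the cut, not the story world → non-diegetic.
(4) the music is a memory playing inside Kwabena's mind alone; no real-world source, Solenne can't hear it → meta-diegetic.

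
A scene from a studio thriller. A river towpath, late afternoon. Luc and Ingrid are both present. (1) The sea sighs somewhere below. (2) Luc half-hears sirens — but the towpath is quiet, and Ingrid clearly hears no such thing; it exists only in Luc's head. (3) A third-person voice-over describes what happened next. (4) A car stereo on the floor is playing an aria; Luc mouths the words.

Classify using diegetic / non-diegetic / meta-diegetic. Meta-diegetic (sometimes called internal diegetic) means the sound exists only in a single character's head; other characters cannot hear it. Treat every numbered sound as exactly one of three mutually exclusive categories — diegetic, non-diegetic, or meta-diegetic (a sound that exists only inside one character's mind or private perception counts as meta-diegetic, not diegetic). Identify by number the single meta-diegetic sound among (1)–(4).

(1) it's the actual ambient sound of the location → diegetic.
(2) the sound is imagined by Luc; nothing in the story world is producing it and Ingrid can't hear it → meta-diegetic.
(3) is non-diegetic: commentary laid over the scene from outside the fiction.
Sound (4): a car stereo is a physical source in the scene and Luc reacts to it, so diegetic.
Only (2) is meta-diegetic.

2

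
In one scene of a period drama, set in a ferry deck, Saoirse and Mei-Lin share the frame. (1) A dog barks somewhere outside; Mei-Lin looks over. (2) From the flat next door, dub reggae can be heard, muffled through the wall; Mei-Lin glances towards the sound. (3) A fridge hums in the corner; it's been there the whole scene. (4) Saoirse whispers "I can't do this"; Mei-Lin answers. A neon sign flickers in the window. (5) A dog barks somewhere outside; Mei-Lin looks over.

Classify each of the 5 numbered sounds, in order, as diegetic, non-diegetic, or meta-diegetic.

diegetic, diegetic, diegetic, diegetic, diegetic

Sound (1): an in-world source (a dog); characters could hear it, so diegetic.
Sound (2): it's coming from the flat next door — a location within the story world — and Mei-Lin reacts, so diegetic.
(3) is diegetic: a fridge is part of the location's real environment.
Sound (4): spoken by a character present in the story world, so diegetic.
(5) the sound comes from a dog physically present in the location → diegetic.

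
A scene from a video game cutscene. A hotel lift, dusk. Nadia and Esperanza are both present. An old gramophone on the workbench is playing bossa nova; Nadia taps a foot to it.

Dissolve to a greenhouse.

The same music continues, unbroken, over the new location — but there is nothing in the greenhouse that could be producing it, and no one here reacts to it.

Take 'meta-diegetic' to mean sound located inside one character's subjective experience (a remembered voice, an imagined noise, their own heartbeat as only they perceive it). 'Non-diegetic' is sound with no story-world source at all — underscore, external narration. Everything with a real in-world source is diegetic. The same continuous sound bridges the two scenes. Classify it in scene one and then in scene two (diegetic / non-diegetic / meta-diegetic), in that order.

Scene one: an old gramophone is an on-screen source and Nadia reacts to it → diegetic.
Scene two: there is no source in the greenhouse and no one hears it — it's now underscore → non-diegetic.

diegetic, non-diegetic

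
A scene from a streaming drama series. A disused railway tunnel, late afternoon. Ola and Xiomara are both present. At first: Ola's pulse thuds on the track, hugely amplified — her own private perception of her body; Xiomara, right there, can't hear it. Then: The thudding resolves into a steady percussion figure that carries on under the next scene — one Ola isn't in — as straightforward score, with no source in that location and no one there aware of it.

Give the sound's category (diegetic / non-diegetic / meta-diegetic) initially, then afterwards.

meta-diegetic, non-diegetic

Initially: it's Ola's subjective body sound, inaudible to Xiomara → meta-diegetic.
Afterwards: detached from Ola and playing as sourceless score over a scene she isn't in — for the audience only → non-diegetic.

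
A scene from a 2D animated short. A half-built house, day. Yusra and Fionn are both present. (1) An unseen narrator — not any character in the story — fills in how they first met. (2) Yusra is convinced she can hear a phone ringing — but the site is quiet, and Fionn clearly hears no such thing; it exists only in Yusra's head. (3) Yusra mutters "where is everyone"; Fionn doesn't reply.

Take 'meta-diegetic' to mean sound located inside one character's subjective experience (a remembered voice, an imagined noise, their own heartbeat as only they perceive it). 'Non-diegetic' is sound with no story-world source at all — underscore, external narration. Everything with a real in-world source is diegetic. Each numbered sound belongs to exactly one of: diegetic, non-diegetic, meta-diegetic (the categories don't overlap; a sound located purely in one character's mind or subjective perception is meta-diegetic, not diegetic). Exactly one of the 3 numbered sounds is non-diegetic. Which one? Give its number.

1

Sound (1): commentary laid over the scene from outside the fiction, so non-diegetic.
(2) subjective to Yusra: the site is silent and Fionn hears nothing → meta-diegetic.
Sound (3): on-screen dialogue — Yusra speaks and Fionn is there to hear, so diegetic.
Only (1) is non-diegetic.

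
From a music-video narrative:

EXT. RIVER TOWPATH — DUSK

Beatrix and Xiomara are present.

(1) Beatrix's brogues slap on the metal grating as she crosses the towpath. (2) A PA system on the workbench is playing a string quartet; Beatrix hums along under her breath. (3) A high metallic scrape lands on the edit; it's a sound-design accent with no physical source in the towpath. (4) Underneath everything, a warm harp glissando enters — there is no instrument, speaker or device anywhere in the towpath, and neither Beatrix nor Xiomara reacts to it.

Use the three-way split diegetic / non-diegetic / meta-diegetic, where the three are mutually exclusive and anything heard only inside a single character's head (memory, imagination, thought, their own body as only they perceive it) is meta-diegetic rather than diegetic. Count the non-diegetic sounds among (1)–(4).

Sound (1): a character's body making contact with the set — an in-world sound, so diegetic.
Sound (2): source music from a PA system, which exists in the story world, so diegetic.
(3) is non-diegetic: it's a sound-design accent with no in-world source; no one in the scene can hear it.
Sound (4): score with no on-screen or off-screen source; it exists for the audience alone, so non-diegetic.
Non-diegetic: (3), (4) — that's 2.

2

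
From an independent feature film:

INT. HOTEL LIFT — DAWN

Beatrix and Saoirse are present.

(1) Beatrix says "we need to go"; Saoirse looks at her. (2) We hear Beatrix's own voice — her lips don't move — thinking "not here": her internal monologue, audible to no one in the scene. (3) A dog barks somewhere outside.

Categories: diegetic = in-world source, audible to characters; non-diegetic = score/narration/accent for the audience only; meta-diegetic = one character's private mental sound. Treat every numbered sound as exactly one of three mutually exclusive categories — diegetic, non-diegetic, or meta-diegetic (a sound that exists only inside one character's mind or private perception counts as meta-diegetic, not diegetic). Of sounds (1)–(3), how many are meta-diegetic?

Sound (1): spoken by a character present in the story world, so diegetic.
(2) is meta-diegetic: Beatrix's thought-voice: a private mental sound no other character can hear.
(3) an in-world source (a dog); characters could hear it → diegetic.
So 1 of the 3 is meta-diegetic: (2).

1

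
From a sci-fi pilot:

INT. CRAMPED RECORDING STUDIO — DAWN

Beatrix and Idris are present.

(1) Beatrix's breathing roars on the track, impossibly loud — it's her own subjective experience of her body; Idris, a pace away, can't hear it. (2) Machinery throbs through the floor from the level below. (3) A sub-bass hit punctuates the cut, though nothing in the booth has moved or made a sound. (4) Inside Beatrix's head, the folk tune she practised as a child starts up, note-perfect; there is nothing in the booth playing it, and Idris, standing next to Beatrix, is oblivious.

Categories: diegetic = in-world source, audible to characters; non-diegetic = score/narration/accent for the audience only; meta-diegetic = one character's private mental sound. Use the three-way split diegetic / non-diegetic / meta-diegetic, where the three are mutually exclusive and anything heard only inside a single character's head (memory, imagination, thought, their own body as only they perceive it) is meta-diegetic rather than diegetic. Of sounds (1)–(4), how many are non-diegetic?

(1) point-of-audition from inside Beatrix's body; not a sound in the room → meta-diegetic.
(2) ambient/room sound belonging to the story's physical space → diegetic.
(3) is non-diegetic: an editorial stinger — it belongs to the cut, not the story world.
Sound (4): remembered music, private to Beatrix — Idris is oblivious because it isn't in the room, so meta-diegetic.
So 1 of the 4 is non-diegetic: (3).

1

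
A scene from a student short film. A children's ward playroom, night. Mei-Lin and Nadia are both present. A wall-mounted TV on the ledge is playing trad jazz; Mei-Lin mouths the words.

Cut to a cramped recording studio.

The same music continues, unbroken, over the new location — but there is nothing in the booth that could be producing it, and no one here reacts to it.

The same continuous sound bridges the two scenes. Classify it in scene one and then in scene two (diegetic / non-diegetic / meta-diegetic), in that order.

diegetic, non-diegetic

Scene one: a wall-mounted TV is an on-screen source and Mei-Lin reacts to it → diegetic.
Scene two: there is no source in the booth and no one hears it — it's now underscore → non-diegetic.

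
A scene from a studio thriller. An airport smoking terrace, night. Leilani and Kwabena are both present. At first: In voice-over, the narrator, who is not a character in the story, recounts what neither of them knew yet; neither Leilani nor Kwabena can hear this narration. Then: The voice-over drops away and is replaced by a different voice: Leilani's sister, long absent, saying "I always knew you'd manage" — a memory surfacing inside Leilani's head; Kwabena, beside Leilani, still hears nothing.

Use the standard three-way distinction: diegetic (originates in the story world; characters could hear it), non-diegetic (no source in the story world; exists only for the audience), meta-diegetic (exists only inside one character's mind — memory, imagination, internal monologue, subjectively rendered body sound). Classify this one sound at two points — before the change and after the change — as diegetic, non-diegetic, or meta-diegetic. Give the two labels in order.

non-diegetic, meta-diegetic

Before the change: the external narrator addresses only the audience — outside the story world → non-diegetic.
After the change: the replacement voice is a memory inside Leilani's mind specifically → meta-diegetic.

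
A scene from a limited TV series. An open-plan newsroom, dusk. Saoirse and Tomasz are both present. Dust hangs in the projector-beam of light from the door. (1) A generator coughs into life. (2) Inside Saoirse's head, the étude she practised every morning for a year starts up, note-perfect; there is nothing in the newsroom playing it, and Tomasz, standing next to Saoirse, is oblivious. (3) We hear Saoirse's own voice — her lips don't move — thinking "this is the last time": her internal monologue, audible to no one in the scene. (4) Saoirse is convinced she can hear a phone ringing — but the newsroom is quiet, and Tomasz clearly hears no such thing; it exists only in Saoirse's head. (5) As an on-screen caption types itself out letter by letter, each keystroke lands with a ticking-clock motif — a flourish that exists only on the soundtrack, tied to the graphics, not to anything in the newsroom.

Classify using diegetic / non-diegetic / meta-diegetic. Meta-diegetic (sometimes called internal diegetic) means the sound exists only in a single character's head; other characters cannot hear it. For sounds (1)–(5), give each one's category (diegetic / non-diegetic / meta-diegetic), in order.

diegetic, meta-diegetic, meta-diegetic, meta-diegetic, non-diegetic

Sound (1): the sound comes from a generator physically present in the location, so diegetic.
(2) remembered music, private to Saoirse — Tomasz is oblivious because it isn't in the room → meta-diegetic.
(3) is meta-diegetic: it's Saoirse's unspoken thought, heard only by the audience via her subjectivity.
(4) Saoirse alone 'hears' it — an imagined sound, not present in the space → meta-diegetic.
Sound (5): sound married to a title/caption — outside the diegesis by definition, so non-diegetic.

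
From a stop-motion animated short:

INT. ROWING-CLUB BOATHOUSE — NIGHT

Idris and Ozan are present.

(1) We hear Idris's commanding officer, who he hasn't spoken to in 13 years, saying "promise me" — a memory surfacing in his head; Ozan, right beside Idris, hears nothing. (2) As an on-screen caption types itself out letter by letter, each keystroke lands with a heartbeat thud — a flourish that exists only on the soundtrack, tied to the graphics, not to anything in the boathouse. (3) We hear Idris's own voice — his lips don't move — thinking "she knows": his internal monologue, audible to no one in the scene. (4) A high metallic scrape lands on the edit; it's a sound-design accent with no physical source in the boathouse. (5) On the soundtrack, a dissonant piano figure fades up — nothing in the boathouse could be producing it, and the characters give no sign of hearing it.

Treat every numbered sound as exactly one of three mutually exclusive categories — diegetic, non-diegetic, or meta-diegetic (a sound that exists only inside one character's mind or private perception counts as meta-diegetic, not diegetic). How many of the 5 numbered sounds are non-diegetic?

(1) is meta-diegetic: it's Idris's recollection rendered as sound; the other character can't hear it.
(2) is non-diegetic: the caption isn't part of the story world, so neither is the sound tied to it.
Sound (3): Idris's thought-voice: a private mental sound no other character can hear, so meta-diegetic.
(4) is non-diegetic: it's a sound-design accent with no in-world source; no one in the scene can hear it.
(5) is non-diegetic: nothing in the boathouse produces it and the characters don't hear it — pure soundtrack.
Non-diegetic: (2), (4), (5) — that's 3.

3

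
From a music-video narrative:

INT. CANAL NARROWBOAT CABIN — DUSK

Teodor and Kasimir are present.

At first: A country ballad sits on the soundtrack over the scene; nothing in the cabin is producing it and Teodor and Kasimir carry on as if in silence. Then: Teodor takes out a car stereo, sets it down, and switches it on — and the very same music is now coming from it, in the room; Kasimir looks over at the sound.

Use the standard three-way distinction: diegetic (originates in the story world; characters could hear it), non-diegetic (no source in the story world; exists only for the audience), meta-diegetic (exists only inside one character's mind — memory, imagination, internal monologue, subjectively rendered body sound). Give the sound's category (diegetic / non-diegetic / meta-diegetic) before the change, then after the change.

Before the change: no in-world source exists and no character can hear it — underscore → non-diegetic.
After the change: a car stereo is now a real source in the story world and the characters hear it → diegetic.

non-diegetic, diegetic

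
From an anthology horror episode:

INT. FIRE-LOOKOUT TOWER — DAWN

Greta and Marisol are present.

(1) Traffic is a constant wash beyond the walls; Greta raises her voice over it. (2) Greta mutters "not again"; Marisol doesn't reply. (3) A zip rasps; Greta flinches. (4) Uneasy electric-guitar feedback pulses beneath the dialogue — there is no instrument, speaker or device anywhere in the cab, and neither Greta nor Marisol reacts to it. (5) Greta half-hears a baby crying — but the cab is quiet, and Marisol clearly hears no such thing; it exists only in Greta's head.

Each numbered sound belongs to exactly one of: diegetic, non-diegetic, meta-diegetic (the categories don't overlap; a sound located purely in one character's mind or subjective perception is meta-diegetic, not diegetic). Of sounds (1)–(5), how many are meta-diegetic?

(1) ambient/room sound belonging to the story's physical space → diegetic.
(2) is diegetic: spoken by a character present in the story world.
(3) is diegetic: an in-world source (a zip); characters could hear it.
Sound (4): score with no on-screen or off-screen source; it exists for the audience alone, so non-diegetic.
(5) Greta alone 'hears' it — an imagined sound, not present in the space → meta-diegetic.
So 1 of the 5 is meta-diegetic: (5).

1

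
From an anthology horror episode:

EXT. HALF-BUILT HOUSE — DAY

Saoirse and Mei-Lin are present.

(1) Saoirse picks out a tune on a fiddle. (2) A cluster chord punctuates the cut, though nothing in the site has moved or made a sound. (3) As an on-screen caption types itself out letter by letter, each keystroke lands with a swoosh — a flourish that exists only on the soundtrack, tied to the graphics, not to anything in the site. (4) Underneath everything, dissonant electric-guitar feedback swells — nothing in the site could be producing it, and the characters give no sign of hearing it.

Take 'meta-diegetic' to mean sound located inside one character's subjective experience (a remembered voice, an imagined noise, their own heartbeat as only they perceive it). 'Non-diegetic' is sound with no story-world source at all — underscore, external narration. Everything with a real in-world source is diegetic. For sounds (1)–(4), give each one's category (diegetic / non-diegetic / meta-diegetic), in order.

diegetic, non-diegetic, non-diegetic, non-diegetic

(1) the instrument and the performer are both in the scene → diegetic.
Sound (2): nothing in the scene produces it; it's an accent added for the audience, so non-diegetic.
(3) is non-diegetic: sound married to a title/caption — outside the diegesis by definition.
(4) is non-diegetic: score with no on-screen or off-screen source; it exists for the audience alone.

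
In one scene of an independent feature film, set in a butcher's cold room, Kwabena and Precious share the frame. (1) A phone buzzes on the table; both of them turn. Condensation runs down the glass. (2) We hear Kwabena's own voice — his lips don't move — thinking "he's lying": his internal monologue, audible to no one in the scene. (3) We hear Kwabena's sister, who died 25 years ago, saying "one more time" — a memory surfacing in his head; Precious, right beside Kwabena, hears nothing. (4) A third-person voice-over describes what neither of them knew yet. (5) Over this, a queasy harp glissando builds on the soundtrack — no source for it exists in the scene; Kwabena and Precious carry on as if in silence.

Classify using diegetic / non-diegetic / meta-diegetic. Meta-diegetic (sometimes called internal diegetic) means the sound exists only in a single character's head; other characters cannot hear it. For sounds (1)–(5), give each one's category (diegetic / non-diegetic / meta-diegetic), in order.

diegetic, meta-diegetic, meta-diegetic, non-diegetic, non-diegetic

(1) is diegetic: an in-world source (a phone); characters could hear it.
(2) is meta-diegetic: it's Kwabena's unspoken thought, heard only by the audience via his subjectivity.
Sound (3): it's Kwabena's recollection rendered as sound; the other character can't hear it, so meta-diegetic.
Sound (4): the narrator exists outside the story world, addressing only the audience, so non-diegetic.
(5) nothing in the cold room produces it and the characters don't hear it — pure soundtrack → non-diegetic.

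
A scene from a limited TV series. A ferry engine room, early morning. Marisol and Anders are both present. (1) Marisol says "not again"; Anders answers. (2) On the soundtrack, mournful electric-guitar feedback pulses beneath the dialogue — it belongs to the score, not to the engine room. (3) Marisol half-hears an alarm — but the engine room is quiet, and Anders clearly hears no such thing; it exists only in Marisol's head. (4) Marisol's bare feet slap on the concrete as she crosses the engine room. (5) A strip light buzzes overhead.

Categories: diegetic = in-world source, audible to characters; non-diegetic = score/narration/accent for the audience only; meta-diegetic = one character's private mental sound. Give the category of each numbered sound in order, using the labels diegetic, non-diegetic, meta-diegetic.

(1) is diegetic: on-screen dialogue — Marisol speaks and Anders is there to hear.
(2) nothing in the engine room produces it and the characters don't hear it — pure soundtrack → non-diegetic.
(3) the sound is imagined by Marisol; nothing in the story world is producing it and Anders can't hear it → meta-diegetic.
(4) is diegetic: a character's body making contact with the set — an in-world sound.
Sound (5): it's the actual ambient sound of the location, so diegetic.

diegetic, non-diegetic, meta-diegetic, diegetic, diegetic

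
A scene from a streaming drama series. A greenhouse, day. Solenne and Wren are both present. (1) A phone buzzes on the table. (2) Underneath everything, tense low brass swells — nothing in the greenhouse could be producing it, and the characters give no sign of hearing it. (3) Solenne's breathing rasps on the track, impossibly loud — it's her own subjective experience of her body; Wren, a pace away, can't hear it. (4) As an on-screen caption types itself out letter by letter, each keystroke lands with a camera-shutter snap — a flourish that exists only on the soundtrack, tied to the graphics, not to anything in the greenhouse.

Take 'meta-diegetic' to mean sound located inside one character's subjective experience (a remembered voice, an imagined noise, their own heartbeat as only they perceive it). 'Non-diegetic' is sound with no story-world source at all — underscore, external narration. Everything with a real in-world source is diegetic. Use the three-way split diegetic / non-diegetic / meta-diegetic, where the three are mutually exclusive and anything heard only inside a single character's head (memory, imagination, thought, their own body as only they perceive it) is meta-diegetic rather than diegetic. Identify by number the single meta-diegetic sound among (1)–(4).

(1) is diegetic: the sound comes from a phone physically present in the location.
Sound (2): score with no on-screen or off-screen source; it exists for the audience alone, so non-diegetic.
(3) is meta-diegetic: point-of-audition from inside Solenne's body; not a sound in the room.
(4) is non-diegetic: the caption isn't part of the story world, so neither is the sound tied to it.
Only (3) is meta-diegetic.

3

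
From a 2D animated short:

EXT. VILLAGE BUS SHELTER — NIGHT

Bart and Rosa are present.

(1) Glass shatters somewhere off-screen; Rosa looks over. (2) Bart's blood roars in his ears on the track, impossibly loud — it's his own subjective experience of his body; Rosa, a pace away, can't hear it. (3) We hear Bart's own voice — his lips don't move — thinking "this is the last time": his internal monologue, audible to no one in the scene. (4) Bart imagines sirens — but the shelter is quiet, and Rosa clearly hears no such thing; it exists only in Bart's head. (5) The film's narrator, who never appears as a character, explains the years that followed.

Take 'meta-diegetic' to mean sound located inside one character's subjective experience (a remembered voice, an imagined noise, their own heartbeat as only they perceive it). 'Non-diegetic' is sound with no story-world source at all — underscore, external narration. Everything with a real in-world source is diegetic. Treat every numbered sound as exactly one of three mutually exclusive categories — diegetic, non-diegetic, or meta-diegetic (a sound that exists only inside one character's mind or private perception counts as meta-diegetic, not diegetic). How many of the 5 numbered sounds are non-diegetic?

(1) is diegetic: the sound comes from glass physically present in the location.
Sound (2): point-of-audition from inside Bart's body; not a sound in the room, so meta-diegetic.
(3) is meta-diegetic: internal monologue — inside Bart's mind, not spoken into the scene.
(4) the sound is imagined by Bart; nothing in the story world is producing it and Rosa can't hear it → meta-diegetic.
(5) is non-diegetic: external voice-over — not a character, not heard by anyone in the scene.
So 1 of the 5 is non-diegetic: (5).

1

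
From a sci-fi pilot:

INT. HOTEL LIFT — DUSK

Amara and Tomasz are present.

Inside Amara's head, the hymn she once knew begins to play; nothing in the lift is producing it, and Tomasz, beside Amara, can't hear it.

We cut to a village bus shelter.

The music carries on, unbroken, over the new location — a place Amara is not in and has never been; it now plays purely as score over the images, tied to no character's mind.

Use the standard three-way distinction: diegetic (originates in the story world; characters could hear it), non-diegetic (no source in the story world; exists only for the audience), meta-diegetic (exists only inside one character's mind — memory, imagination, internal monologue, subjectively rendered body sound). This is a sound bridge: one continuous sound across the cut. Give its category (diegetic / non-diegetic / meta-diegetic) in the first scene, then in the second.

Scene one: the music exists only inside Amara's mind; Tomasz can't hear it → meta-diegetic.
Scene two: it's detached from Amara entirely and plays over unrelated images with no in-world source — conventional underscore → non-diegetic.

meta-diegetic, non-diegetic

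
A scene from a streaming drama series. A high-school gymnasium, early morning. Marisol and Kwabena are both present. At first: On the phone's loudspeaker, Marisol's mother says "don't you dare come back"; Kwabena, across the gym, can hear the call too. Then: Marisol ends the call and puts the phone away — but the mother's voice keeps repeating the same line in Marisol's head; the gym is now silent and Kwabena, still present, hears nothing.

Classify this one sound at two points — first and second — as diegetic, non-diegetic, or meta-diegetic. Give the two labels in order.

First: the loudspeaker is an in-world source; both Marisol and Kwabena hear the call → diegetic.
Second: with the phone off, the voice continues only as Marisol's private mental replay — Kwabena can't hear it → meta-diegetic.

diegetic, meta-diegetic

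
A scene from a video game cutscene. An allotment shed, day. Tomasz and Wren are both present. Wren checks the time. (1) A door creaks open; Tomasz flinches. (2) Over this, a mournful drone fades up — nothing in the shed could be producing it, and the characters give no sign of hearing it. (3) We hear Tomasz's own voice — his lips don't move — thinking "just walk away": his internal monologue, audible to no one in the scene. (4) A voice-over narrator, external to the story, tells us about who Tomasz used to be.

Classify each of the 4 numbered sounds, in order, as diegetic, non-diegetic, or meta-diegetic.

diegetic, non-diegetic, meta-diegetic, non-diegetic

(1) is diegetic: a door is a real object/event in the scene's world.
(2) is non-diegetic: nothing in the shed produces it and the characters don't hear it — pure soundtrack.
(3) internal monologue — inside Tomasz's mind, not spoken into the scene → meta-diegetic.
(4) external voice-over — not a character, not heard by anyone in the scene → non-diegetic.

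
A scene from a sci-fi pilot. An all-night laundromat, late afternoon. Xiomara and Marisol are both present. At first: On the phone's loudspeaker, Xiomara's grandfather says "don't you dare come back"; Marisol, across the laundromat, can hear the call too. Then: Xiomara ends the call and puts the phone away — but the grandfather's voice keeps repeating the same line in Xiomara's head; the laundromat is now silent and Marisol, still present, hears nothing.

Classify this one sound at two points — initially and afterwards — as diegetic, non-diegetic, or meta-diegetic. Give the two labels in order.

diegetic, meta-diegetic

Initially: the loudspeaker is an in-world source; both Xiomara and Marisol hear the call → diegetic.
Afterwards: with the phone off, the voice continues only as Xiomara's private mental replay — Marisol can't hear it → meta-diegetic.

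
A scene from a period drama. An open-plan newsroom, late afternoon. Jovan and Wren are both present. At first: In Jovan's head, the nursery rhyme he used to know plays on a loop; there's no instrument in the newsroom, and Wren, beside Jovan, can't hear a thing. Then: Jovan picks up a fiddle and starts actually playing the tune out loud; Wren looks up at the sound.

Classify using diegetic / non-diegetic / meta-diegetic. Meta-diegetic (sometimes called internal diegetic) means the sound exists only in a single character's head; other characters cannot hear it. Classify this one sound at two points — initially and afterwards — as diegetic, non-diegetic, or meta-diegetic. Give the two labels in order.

meta-diegetic, diegetic

Initially: the tune exists only as Jovan's private memory; Wren can't hear it → meta-diegetic.
Afterwards: Jovan is now producing it live on a fiddle, in the room, and Wren hears it → diegetic.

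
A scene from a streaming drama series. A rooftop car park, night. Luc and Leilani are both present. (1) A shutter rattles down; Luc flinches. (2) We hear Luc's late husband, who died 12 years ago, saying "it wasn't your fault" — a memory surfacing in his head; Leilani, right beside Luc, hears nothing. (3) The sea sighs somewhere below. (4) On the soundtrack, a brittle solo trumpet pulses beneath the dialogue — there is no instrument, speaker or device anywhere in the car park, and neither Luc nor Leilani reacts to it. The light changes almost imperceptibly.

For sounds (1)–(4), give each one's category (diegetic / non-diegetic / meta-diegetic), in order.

diegetic, meta-diegetic, diegetic, non-diegetic

(1) a shutter is a real object/event in the scene's world → diegetic.
(2) is meta-diegetic: it's Luc's recollection rendered as sound; the other character can't hear it.
(3) it's the actual ambient sound of the location → diegetic.
(4) is non-diegetic: it has no source in the story world and no character can hear it — it's underscore.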